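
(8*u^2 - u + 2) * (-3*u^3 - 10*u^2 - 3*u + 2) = -24*u^5 - 77*u^4 - 20*u^3 - u^2 - 8*u + 4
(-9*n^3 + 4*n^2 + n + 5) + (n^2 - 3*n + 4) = -9*n^3 + 5*n^2 - 2*n + 9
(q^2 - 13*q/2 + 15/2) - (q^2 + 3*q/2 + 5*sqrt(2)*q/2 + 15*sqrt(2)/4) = -8*q - 5*sqrt(2)*q/2 - 15*sqrt(2)/4 + 15/2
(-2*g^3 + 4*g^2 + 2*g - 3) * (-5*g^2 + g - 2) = 10*g^5 - 22*g^4 - 2*g^3 + 9*g^2 - 7*g + 6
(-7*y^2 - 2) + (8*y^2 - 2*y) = y^2 - 2*y - 2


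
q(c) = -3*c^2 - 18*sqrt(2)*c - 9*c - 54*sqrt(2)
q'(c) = -6*c - 18*sqrt(2) - 9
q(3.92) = -257.53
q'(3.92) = -57.98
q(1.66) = -141.83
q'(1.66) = -44.42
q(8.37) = -574.93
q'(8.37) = -84.68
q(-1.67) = -27.19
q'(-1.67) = -24.44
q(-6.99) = 17.90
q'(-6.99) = 7.48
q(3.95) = -259.28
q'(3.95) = -58.16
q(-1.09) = -42.37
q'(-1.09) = -27.92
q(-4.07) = 14.17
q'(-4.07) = -10.04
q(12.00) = -921.84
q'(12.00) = -106.46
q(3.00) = -206.74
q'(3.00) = -52.46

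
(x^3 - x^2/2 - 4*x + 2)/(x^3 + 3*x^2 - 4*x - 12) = (x - 1/2)/(x + 3)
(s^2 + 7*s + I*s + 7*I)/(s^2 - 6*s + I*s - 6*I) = (s + 7)/(s - 6)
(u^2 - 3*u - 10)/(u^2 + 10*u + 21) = (u^2 - 3*u - 10)/(u^2 + 10*u + 21)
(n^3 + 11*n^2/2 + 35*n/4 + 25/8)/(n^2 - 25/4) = (4*n^2 + 12*n + 5)/(2*(2*n - 5))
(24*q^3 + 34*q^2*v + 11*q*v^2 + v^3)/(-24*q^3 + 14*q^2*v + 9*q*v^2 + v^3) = (-q - v)/(q - v)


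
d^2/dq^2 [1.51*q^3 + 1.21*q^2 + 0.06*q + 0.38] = 9.06*q + 2.42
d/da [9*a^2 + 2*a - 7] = 18*a + 2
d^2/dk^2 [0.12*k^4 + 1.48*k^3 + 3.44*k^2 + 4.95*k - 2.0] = 1.44*k^2 + 8.88*k + 6.88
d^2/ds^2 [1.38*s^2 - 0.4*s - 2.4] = 2.76000000000000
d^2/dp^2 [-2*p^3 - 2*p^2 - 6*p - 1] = -12*p - 4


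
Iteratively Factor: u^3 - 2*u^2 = (u - 2)*(u^2) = u*(u - 2)*(u)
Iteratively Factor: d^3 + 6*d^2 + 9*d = (d + 3)*(d^2 + 3*d) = d*(d + 3)*(d + 3)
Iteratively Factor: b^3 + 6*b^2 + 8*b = (b)*(b^2 + 6*b + 8) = b*(b + 4)*(b + 2)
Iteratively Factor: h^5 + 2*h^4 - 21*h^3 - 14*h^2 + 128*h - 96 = (h - 1)*(h^4 + 3*h^3 - 18*h^2 - 32*h + 96) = (h - 3)*(h - 1)*(h^3 + 6*h^2 - 32) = (h - 3)*(h - 1)*(h + 4)*(h^2 + 2*h - 8) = (h - 3)*(h - 2)*(h - 1)*(h + 4)*(h + 4)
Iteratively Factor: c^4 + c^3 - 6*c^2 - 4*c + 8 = (c + 2)*(c^3 - c^2 - 4*c + 4) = (c + 2)^2*(c^2 - 3*c + 2) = (c - 2)*(c + 2)^2*(c - 1)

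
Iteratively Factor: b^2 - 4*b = (b)*(b - 4)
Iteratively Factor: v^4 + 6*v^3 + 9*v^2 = (v + 3)*(v^3 + 3*v^2) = v*(v + 3)*(v^2 + 3*v) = v*(v + 3)^2*(v)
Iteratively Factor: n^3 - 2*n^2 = (n - 2)*(n^2) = n*(n - 2)*(n)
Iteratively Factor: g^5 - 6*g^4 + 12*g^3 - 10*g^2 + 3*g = (g - 1)*(g^4 - 5*g^3 + 7*g^2 - 3*g) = (g - 3)*(g - 1)*(g^3 - 2*g^2 + g) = g*(g - 3)*(g - 1)*(g^2 - 2*g + 1) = g*(g - 3)*(g - 1)^2*(g - 1)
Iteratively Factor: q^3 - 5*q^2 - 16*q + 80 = (q - 4)*(q^2 - q - 20) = (q - 4)*(q + 4)*(q - 5)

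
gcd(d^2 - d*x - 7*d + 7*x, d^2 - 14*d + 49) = d - 7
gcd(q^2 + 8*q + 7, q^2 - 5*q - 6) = q + 1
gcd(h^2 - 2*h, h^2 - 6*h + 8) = h - 2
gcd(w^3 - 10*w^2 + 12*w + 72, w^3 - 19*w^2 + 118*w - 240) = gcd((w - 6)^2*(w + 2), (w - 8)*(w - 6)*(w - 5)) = w - 6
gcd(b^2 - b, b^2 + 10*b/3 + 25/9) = 1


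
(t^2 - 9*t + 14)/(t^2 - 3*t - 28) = (t - 2)/(t + 4)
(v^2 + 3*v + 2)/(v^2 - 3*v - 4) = (v + 2)/(v - 4)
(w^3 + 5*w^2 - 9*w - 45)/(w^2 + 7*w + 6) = (w^3 + 5*w^2 - 9*w - 45)/(w^2 + 7*w + 6)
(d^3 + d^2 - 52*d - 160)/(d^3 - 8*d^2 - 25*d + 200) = (d + 4)/(d - 5)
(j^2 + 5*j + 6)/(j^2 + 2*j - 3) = (j + 2)/(j - 1)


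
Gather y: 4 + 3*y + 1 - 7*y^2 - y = -7*y^2 + 2*y + 5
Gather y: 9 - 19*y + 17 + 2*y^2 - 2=2*y^2 - 19*y + 24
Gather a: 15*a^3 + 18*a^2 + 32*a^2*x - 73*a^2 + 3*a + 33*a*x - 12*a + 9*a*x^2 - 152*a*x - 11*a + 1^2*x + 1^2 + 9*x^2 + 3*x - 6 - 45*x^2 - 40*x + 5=15*a^3 + a^2*(32*x - 55) + a*(9*x^2 - 119*x - 20) - 36*x^2 - 36*x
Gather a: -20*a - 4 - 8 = -20*a - 12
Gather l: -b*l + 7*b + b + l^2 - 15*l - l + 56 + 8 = 8*b + l^2 + l*(-b - 16) + 64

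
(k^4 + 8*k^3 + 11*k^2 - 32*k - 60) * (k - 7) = k^5 + k^4 - 45*k^3 - 109*k^2 + 164*k + 420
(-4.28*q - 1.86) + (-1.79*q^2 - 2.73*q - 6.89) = -1.79*q^2 - 7.01*q - 8.75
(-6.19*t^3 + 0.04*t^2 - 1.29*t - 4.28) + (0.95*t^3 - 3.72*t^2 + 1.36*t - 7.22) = -5.24*t^3 - 3.68*t^2 + 0.0700000000000001*t - 11.5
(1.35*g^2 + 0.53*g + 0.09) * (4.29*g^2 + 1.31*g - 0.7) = 5.7915*g^4 + 4.0422*g^3 + 0.1354*g^2 - 0.2531*g - 0.063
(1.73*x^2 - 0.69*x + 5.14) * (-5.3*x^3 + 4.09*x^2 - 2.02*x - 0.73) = -9.169*x^5 + 10.7327*x^4 - 33.5587*x^3 + 21.1535*x^2 - 9.8791*x - 3.7522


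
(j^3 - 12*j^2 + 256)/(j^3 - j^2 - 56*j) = (j^2 - 4*j - 32)/(j*(j + 7))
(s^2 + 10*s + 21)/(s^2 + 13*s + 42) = (s + 3)/(s + 6)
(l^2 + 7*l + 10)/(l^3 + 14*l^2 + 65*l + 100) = (l + 2)/(l^2 + 9*l + 20)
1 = 1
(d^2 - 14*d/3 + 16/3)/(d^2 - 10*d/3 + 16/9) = 3*(d - 2)/(3*d - 2)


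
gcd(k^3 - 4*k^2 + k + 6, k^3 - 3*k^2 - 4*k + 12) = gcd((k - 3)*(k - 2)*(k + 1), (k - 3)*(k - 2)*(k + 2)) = k^2 - 5*k + 6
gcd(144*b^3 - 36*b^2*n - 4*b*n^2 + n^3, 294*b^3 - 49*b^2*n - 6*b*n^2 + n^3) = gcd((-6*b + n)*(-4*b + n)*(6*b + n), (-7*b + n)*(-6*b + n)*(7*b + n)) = 6*b - n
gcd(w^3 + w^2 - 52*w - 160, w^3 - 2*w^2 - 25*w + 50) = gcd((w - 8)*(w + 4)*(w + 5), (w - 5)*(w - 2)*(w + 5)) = w + 5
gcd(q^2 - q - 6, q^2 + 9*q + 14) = q + 2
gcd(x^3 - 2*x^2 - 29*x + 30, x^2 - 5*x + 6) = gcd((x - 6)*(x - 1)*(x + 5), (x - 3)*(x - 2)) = 1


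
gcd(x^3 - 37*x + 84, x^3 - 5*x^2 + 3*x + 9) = x - 3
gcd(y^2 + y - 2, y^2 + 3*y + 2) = y + 2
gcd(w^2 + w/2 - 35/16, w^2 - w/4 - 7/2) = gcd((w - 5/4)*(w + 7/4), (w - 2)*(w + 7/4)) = w + 7/4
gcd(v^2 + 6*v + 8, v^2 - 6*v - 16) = v + 2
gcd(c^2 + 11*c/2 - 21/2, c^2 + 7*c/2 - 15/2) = c - 3/2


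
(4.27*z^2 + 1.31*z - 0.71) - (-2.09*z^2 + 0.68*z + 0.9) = 6.36*z^2 + 0.63*z - 1.61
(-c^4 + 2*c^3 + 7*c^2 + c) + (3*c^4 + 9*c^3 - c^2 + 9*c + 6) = 2*c^4 + 11*c^3 + 6*c^2 + 10*c + 6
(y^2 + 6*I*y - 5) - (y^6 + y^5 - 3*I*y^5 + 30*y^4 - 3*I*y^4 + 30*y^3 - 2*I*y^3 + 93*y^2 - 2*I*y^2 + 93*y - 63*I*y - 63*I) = -y^6 - y^5 + 3*I*y^5 - 30*y^4 + 3*I*y^4 - 30*y^3 + 2*I*y^3 - 92*y^2 + 2*I*y^2 - 93*y + 69*I*y - 5 + 63*I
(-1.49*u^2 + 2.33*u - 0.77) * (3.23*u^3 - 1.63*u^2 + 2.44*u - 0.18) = -4.8127*u^5 + 9.9546*u^4 - 9.9206*u^3 + 7.2085*u^2 - 2.2982*u + 0.1386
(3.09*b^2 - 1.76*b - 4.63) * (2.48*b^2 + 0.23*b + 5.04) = 7.6632*b^4 - 3.6541*b^3 + 3.6864*b^2 - 9.9353*b - 23.3352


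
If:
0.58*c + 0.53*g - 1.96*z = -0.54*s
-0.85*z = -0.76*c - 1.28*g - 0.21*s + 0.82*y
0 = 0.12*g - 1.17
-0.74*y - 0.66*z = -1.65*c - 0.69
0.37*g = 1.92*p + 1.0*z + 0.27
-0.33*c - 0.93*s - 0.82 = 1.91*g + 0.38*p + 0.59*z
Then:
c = 6.61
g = 9.75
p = 2.68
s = -23.20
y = 17.27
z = -1.80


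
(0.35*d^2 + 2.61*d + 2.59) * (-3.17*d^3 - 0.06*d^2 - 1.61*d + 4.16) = -1.1095*d^5 - 8.2947*d^4 - 8.9304*d^3 - 2.9015*d^2 + 6.6877*d + 10.7744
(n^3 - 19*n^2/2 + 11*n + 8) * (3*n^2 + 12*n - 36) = 3*n^5 - 33*n^4/2 - 117*n^3 + 498*n^2 - 300*n - 288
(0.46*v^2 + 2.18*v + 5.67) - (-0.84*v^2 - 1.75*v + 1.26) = 1.3*v^2 + 3.93*v + 4.41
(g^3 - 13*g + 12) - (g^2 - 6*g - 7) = g^3 - g^2 - 7*g + 19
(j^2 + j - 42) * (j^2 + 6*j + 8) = j^4 + 7*j^3 - 28*j^2 - 244*j - 336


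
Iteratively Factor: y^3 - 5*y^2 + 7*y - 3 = (y - 3)*(y^2 - 2*y + 1) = (y - 3)*(y - 1)*(y - 1)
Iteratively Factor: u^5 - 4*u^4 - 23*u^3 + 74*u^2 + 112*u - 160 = (u - 4)*(u^4 - 23*u^2 - 18*u + 40) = (u - 4)*(u - 1)*(u^3 + u^2 - 22*u - 40) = (u - 5)*(u - 4)*(u - 1)*(u^2 + 6*u + 8) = (u - 5)*(u - 4)*(u - 1)*(u + 2)*(u + 4)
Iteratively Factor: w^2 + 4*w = (w)*(w + 4)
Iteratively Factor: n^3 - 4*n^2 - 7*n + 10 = (n - 5)*(n^2 + n - 2) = (n - 5)*(n - 1)*(n + 2)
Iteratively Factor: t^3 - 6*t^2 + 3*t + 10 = (t + 1)*(t^2 - 7*t + 10) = (t - 5)*(t + 1)*(t - 2)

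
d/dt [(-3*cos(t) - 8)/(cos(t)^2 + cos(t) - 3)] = (3*sin(t)^2 - 16*cos(t) - 20)*sin(t)/(cos(t)^2 + cos(t) - 3)^2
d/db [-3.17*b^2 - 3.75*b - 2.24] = -6.34*b - 3.75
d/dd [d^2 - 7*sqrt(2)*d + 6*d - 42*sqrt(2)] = 2*d - 7*sqrt(2) + 6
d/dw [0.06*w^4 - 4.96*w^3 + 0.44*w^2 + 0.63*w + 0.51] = 0.24*w^3 - 14.88*w^2 + 0.88*w + 0.63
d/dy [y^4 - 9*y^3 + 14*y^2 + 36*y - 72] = 4*y^3 - 27*y^2 + 28*y + 36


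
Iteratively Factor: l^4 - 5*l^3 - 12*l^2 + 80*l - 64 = (l - 4)*(l^3 - l^2 - 16*l + 16) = (l - 4)*(l + 4)*(l^2 - 5*l + 4) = (l - 4)*(l - 1)*(l + 4)*(l - 4)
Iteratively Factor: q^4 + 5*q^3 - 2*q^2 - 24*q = (q)*(q^3 + 5*q^2 - 2*q - 24) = q*(q - 2)*(q^2 + 7*q + 12) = q*(q - 2)*(q + 4)*(q + 3)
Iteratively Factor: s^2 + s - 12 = (s + 4)*(s - 3)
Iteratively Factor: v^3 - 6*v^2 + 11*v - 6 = (v - 2)*(v^2 - 4*v + 3) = (v - 2)*(v - 1)*(v - 3)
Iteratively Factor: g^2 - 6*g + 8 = (g - 4)*(g - 2)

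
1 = 1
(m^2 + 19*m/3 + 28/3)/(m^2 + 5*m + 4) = (m + 7/3)/(m + 1)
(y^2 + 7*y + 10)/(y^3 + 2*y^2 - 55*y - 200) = (y + 2)/(y^2 - 3*y - 40)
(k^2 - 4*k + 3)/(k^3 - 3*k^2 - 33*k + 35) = (k - 3)/(k^2 - 2*k - 35)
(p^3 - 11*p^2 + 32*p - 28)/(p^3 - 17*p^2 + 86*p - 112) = (p - 2)/(p - 8)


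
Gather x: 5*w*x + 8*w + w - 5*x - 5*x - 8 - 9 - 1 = 9*w + x*(5*w - 10) - 18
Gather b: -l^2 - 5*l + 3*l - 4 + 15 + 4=-l^2 - 2*l + 15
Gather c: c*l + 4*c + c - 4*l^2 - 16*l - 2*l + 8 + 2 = c*(l + 5) - 4*l^2 - 18*l + 10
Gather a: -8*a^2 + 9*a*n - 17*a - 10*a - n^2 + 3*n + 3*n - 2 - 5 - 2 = -8*a^2 + a*(9*n - 27) - n^2 + 6*n - 9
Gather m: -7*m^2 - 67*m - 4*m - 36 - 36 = -7*m^2 - 71*m - 72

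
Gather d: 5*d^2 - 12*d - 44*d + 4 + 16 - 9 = 5*d^2 - 56*d + 11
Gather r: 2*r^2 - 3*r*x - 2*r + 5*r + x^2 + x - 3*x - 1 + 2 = 2*r^2 + r*(3 - 3*x) + x^2 - 2*x + 1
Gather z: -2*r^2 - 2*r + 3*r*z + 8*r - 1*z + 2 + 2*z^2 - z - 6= -2*r^2 + 6*r + 2*z^2 + z*(3*r - 2) - 4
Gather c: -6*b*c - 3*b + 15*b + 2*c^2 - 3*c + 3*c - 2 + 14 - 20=-6*b*c + 12*b + 2*c^2 - 8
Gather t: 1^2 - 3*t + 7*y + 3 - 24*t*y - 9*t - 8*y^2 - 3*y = t*(-24*y - 12) - 8*y^2 + 4*y + 4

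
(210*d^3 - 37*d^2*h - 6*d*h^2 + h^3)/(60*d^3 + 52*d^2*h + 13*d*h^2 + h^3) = (35*d^2 - 12*d*h + h^2)/(10*d^2 + 7*d*h + h^2)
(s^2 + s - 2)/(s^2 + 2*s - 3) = (s + 2)/(s + 3)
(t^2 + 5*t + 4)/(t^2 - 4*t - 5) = (t + 4)/(t - 5)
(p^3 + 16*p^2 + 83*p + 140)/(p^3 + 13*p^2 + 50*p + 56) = (p + 5)/(p + 2)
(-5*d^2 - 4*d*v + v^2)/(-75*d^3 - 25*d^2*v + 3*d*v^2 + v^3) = (d + v)/(15*d^2 + 8*d*v + v^2)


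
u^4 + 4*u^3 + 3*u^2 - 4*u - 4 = (u - 1)*(u + 1)*(u + 2)^2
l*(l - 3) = l^2 - 3*l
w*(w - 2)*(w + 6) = w^3 + 4*w^2 - 12*w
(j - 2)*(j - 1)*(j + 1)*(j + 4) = j^4 + 2*j^3 - 9*j^2 - 2*j + 8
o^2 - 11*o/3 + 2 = (o - 3)*(o - 2/3)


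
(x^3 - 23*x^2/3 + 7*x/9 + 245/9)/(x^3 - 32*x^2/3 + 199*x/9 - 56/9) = (3*x^2 - 16*x - 35)/(3*x^2 - 25*x + 8)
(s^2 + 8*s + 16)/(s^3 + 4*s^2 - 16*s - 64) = 1/(s - 4)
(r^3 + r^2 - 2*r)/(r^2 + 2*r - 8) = r*(r^2 + r - 2)/(r^2 + 2*r - 8)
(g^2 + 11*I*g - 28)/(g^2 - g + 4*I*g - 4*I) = (g + 7*I)/(g - 1)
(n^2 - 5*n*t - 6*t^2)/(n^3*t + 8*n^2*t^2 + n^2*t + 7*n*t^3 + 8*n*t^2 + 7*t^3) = (n - 6*t)/(t*(n^2 + 7*n*t + n + 7*t))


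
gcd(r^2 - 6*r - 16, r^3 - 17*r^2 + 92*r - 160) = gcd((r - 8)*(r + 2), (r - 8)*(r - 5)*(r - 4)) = r - 8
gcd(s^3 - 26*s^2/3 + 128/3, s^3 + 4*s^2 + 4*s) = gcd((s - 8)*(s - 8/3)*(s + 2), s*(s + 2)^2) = s + 2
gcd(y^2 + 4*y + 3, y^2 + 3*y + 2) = y + 1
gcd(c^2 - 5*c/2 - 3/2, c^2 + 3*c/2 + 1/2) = c + 1/2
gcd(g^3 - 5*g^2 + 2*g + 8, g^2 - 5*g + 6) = g - 2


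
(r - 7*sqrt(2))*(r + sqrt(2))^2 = r^3 - 5*sqrt(2)*r^2 - 26*r - 14*sqrt(2)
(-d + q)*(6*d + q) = -6*d^2 + 5*d*q + q^2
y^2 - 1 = (y - 1)*(y + 1)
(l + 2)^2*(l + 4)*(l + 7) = l^4 + 15*l^3 + 76*l^2 + 156*l + 112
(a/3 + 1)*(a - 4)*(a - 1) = a^3/3 - 2*a^2/3 - 11*a/3 + 4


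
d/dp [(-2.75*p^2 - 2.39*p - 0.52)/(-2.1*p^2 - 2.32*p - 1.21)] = (1.361*p^2 + 4.471*p + 1.6855)/(4.41*p^4 + 9.744*p^3 + 10.4644*p^2 + 5.6144*p + 1.4641)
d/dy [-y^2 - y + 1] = -2*y - 1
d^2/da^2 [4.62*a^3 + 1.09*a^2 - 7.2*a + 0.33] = 27.72*a + 2.18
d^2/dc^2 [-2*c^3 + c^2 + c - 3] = 2 - 12*c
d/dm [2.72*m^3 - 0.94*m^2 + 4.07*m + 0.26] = 8.16*m^2 - 1.88*m + 4.07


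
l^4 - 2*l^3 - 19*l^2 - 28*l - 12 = (l - 6)*(l + 1)^2*(l + 2)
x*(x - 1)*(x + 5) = x^3 + 4*x^2 - 5*x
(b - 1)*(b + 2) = b^2 + b - 2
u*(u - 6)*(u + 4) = u^3 - 2*u^2 - 24*u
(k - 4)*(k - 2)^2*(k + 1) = k^4 - 7*k^3 + 12*k^2 + 4*k - 16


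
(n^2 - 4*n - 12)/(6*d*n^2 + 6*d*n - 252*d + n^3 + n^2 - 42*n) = (n + 2)/(6*d*n + 42*d + n^2 + 7*n)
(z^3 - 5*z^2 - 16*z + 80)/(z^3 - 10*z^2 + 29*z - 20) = (z + 4)/(z - 1)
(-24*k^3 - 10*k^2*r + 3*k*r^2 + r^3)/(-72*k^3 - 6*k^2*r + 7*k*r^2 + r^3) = (2*k + r)/(6*k + r)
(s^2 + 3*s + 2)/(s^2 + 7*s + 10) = (s + 1)/(s + 5)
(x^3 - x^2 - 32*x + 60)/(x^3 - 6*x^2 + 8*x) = (x^2 + x - 30)/(x*(x - 4))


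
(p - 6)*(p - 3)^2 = p^3 - 12*p^2 + 45*p - 54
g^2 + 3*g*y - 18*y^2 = (g - 3*y)*(g + 6*y)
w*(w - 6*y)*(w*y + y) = w^3*y - 6*w^2*y^2 + w^2*y - 6*w*y^2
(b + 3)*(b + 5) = b^2 + 8*b + 15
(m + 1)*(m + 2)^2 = m^3 + 5*m^2 + 8*m + 4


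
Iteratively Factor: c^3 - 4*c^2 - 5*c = (c + 1)*(c^2 - 5*c) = (c - 5)*(c + 1)*(c)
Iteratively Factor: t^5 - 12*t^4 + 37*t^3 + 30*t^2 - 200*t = (t - 5)*(t^4 - 7*t^3 + 2*t^2 + 40*t) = (t - 5)*(t - 4)*(t^3 - 3*t^2 - 10*t) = (t - 5)^2*(t - 4)*(t^2 + 2*t) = (t - 5)^2*(t - 4)*(t + 2)*(t)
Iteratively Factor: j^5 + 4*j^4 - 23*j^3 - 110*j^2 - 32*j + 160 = (j - 1)*(j^4 + 5*j^3 - 18*j^2 - 128*j - 160) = (j - 1)*(j + 2)*(j^3 + 3*j^2 - 24*j - 80) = (j - 5)*(j - 1)*(j + 2)*(j^2 + 8*j + 16) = (j - 5)*(j - 1)*(j + 2)*(j + 4)*(j + 4)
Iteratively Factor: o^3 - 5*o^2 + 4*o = (o)*(o^2 - 5*o + 4) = o*(o - 1)*(o - 4)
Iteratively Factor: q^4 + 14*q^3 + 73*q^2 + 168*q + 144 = (q + 3)*(q^3 + 11*q^2 + 40*q + 48) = (q + 3)*(q + 4)*(q^2 + 7*q + 12) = (q + 3)^2*(q + 4)*(q + 4)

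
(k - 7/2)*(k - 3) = k^2 - 13*k/2 + 21/2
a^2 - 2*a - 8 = (a - 4)*(a + 2)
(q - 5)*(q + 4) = q^2 - q - 20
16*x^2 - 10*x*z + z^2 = (-8*x + z)*(-2*x + z)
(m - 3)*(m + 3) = m^2 - 9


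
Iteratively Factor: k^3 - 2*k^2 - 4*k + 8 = (k + 2)*(k^2 - 4*k + 4) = (k - 2)*(k + 2)*(k - 2)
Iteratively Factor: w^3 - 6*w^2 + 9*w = (w - 3)*(w^2 - 3*w) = (w - 3)^2*(w)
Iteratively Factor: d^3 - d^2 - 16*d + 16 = (d + 4)*(d^2 - 5*d + 4) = (d - 4)*(d + 4)*(d - 1)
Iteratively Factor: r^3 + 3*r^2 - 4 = (r + 2)*(r^2 + r - 2) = (r + 2)^2*(r - 1)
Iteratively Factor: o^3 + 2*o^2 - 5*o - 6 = (o + 3)*(o^2 - o - 2) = (o + 1)*(o + 3)*(o - 2)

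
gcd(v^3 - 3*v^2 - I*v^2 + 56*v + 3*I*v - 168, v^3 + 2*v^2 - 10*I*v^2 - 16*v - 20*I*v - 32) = v - 8*I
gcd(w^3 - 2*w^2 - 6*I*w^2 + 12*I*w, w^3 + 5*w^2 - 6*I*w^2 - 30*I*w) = w^2 - 6*I*w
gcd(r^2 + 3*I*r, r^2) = r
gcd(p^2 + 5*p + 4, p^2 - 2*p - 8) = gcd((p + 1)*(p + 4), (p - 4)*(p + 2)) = 1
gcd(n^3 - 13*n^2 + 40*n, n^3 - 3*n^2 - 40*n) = n^2 - 8*n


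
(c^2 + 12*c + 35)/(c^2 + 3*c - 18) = (c^2 + 12*c + 35)/(c^2 + 3*c - 18)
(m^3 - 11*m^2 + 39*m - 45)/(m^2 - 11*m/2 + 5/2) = 2*(m^2 - 6*m + 9)/(2*m - 1)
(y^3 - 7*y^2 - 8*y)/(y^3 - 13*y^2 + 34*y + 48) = y/(y - 6)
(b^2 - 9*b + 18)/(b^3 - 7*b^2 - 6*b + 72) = (b - 3)/(b^2 - b - 12)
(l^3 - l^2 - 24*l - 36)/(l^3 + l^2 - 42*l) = (l^2 + 5*l + 6)/(l*(l + 7))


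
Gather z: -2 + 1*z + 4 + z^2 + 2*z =z^2 + 3*z + 2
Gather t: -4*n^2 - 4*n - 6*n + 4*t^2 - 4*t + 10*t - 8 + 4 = -4*n^2 - 10*n + 4*t^2 + 6*t - 4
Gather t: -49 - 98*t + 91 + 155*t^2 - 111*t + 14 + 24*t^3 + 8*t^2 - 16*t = 24*t^3 + 163*t^2 - 225*t + 56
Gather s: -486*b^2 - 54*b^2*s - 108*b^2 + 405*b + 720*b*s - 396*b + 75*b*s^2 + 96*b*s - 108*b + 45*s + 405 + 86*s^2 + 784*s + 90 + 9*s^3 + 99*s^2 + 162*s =-594*b^2 - 99*b + 9*s^3 + s^2*(75*b + 185) + s*(-54*b^2 + 816*b + 991) + 495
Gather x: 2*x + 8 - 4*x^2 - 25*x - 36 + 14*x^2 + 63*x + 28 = 10*x^2 + 40*x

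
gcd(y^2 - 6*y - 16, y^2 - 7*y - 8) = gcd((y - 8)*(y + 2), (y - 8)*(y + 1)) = y - 8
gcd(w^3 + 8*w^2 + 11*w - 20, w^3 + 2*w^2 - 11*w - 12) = w + 4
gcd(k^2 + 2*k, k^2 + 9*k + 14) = k + 2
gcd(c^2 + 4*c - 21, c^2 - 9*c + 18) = c - 3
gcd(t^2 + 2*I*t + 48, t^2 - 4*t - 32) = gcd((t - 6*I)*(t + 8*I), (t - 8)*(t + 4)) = 1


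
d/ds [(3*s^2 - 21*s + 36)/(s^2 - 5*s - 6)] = 6*(s^2 - 18*s + 51)/(s^4 - 10*s^3 + 13*s^2 + 60*s + 36)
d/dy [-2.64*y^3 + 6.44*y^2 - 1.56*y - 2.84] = -7.92*y^2 + 12.88*y - 1.56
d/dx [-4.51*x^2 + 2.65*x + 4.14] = 2.65 - 9.02*x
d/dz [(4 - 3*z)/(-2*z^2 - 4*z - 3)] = (-6*z^2 + 16*z + 25)/(4*z^4 + 16*z^3 + 28*z^2 + 24*z + 9)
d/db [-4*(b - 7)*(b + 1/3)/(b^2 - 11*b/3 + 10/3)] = 4*(-27*b^2 - 102*b + 277)/(9*b^4 - 66*b^3 + 181*b^2 - 220*b + 100)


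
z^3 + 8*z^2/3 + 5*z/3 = z*(z + 1)*(z + 5/3)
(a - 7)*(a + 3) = a^2 - 4*a - 21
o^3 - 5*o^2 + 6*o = o*(o - 3)*(o - 2)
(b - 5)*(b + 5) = b^2 - 25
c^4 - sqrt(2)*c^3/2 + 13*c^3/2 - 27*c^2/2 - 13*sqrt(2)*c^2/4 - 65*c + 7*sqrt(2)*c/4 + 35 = (c - 1/2)*(c + 7)*(c - 5*sqrt(2)/2)*(c + 2*sqrt(2))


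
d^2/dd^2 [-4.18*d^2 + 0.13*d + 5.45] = -8.36000000000000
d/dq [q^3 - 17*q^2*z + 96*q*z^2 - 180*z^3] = 3*q^2 - 34*q*z + 96*z^2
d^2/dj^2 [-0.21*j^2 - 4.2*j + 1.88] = -0.420000000000000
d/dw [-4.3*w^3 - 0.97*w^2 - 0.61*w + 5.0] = -12.9*w^2 - 1.94*w - 0.61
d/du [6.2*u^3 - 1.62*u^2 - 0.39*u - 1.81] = 18.6*u^2 - 3.24*u - 0.39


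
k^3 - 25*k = k*(k - 5)*(k + 5)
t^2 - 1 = (t - 1)*(t + 1)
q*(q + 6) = q^2 + 6*q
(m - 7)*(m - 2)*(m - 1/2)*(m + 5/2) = m^4 - 7*m^3 - 21*m^2/4 + 157*m/4 - 35/2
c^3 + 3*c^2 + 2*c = c*(c + 1)*(c + 2)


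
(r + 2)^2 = r^2 + 4*r + 4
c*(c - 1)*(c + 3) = c^3 + 2*c^2 - 3*c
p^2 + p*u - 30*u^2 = (p - 5*u)*(p + 6*u)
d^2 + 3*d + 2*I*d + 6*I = (d + 3)*(d + 2*I)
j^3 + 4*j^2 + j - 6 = (j - 1)*(j + 2)*(j + 3)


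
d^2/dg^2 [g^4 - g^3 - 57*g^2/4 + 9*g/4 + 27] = 12*g^2 - 6*g - 57/2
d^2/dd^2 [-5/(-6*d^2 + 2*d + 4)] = 5*(9*d^2 - 3*d - (6*d - 1)^2 - 6)/(-3*d^2 + d + 2)^3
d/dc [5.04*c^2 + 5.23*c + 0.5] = 10.08*c + 5.23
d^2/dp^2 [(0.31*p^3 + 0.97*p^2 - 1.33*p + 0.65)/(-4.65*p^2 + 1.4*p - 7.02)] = (1.4210854715202e-14*p^5 - 5.6843418860808e-14*p^4 + 63.9099100000001*p^3 + 123.93459*p^2 - 326.763684*p - 29.573596)/(100.544625*p^6 - 90.8145*p^5 + 482.71185*p^4 - 276.9452*p^3 + 728.73918*p^2 - 206.97768*p + 345.948408)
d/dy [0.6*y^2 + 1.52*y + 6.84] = 1.2*y + 1.52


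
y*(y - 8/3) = y^2 - 8*y/3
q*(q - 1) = q^2 - q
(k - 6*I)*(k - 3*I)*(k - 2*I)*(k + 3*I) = k^4 - 8*I*k^3 - 3*k^2 - 72*I*k - 108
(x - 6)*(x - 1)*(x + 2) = x^3 - 5*x^2 - 8*x + 12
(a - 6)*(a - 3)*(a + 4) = a^3 - 5*a^2 - 18*a + 72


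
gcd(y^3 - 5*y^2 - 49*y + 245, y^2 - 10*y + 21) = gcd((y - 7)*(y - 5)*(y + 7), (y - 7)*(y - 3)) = y - 7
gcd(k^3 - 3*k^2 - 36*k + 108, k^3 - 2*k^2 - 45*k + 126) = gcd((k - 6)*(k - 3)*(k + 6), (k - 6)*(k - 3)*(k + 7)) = k^2 - 9*k + 18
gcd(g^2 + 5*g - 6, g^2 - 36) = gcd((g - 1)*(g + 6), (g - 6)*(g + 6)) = g + 6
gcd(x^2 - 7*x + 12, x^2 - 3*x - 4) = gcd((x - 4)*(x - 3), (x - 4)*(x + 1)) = x - 4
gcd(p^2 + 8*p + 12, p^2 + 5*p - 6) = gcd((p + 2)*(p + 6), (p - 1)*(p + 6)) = p + 6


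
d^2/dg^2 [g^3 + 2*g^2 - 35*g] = 6*g + 4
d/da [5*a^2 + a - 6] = 10*a + 1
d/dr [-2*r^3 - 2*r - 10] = -6*r^2 - 2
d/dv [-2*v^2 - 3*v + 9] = -4*v - 3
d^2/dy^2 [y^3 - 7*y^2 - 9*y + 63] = 6*y - 14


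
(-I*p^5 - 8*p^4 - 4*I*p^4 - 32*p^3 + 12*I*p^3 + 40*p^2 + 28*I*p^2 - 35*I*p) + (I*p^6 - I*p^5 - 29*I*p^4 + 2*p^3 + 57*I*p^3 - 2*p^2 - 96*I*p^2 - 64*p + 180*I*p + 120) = I*p^6 - 2*I*p^5 - 8*p^4 - 33*I*p^4 - 30*p^3 + 69*I*p^3 + 38*p^2 - 68*I*p^2 - 64*p + 145*I*p + 120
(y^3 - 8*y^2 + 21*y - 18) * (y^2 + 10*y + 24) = y^5 + 2*y^4 - 35*y^3 + 324*y - 432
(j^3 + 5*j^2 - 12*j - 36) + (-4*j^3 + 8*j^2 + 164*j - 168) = -3*j^3 + 13*j^2 + 152*j - 204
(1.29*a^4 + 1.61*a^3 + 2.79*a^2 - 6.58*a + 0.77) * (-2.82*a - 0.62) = -3.6378*a^5 - 5.34*a^4 - 8.866*a^3 + 16.8258*a^2 + 1.9082*a - 0.4774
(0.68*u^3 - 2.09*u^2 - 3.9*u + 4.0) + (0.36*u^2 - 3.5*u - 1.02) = 0.68*u^3 - 1.73*u^2 - 7.4*u + 2.98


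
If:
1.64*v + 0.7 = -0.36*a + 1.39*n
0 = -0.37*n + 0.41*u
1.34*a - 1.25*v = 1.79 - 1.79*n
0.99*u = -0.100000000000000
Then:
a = 0.83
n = -0.11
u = -0.10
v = -0.70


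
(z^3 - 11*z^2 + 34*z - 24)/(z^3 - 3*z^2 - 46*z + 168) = (z - 1)/(z + 7)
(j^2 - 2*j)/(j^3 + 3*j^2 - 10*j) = 1/(j + 5)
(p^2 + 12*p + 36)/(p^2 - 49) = (p^2 + 12*p + 36)/(p^2 - 49)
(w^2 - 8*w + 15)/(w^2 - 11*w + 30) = (w - 3)/(w - 6)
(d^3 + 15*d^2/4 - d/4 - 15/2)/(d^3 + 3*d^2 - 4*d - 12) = (d - 5/4)/(d - 2)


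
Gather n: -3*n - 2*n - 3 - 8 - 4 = -5*n - 15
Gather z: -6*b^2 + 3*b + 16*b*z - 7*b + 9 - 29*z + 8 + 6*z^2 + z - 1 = -6*b^2 - 4*b + 6*z^2 + z*(16*b - 28) + 16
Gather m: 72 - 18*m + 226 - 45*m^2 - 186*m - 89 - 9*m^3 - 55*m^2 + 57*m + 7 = -9*m^3 - 100*m^2 - 147*m + 216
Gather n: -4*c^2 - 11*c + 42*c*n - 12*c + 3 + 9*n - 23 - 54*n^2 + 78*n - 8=-4*c^2 - 23*c - 54*n^2 + n*(42*c + 87) - 28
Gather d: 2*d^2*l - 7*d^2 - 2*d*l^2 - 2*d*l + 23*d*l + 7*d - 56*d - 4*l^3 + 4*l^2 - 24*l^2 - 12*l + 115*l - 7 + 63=d^2*(2*l - 7) + d*(-2*l^2 + 21*l - 49) - 4*l^3 - 20*l^2 + 103*l + 56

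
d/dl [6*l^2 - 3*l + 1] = 12*l - 3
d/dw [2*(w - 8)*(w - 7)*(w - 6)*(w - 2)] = 8*w^3 - 138*w^2 + 752*w - 1256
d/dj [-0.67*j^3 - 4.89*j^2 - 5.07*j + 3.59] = -2.01*j^2 - 9.78*j - 5.07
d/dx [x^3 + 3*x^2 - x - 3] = 3*x^2 + 6*x - 1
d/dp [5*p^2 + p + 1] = 10*p + 1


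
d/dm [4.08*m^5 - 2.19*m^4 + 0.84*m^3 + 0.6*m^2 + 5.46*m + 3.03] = 20.4*m^4 - 8.76*m^3 + 2.52*m^2 + 1.2*m + 5.46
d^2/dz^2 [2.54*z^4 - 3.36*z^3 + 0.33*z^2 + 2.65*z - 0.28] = 30.48*z^2 - 20.16*z + 0.66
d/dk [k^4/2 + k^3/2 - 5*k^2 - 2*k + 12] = 2*k^3 + 3*k^2/2 - 10*k - 2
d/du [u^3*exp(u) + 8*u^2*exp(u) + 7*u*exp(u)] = (u^3 + 11*u^2 + 23*u + 7)*exp(u)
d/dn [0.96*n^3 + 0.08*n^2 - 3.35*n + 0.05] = 2.88*n^2 + 0.16*n - 3.35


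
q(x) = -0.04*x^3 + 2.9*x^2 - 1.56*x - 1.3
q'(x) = -0.12*x^2 + 5.8*x - 1.56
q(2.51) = 12.42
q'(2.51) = 12.24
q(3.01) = 19.19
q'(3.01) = 14.81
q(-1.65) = 9.35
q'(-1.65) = -11.46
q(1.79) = 4.97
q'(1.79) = 8.44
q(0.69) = -1.01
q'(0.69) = 2.38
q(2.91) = 17.73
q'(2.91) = 14.30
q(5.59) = 73.61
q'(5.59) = 27.11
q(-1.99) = 13.60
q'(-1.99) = -13.58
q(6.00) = 85.10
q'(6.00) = 28.92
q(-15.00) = 809.60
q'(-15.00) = -115.56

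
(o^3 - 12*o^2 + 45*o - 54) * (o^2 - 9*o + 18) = o^5 - 21*o^4 + 171*o^3 - 675*o^2 + 1296*o - 972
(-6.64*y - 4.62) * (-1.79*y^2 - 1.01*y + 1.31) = 11.8856*y^3 + 14.9762*y^2 - 4.0322*y - 6.0522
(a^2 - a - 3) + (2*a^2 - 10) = 3*a^2 - a - 13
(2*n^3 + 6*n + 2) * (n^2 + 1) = 2*n^5 + 8*n^3 + 2*n^2 + 6*n + 2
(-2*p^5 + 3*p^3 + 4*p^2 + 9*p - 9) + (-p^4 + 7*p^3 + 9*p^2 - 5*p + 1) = -2*p^5 - p^4 + 10*p^3 + 13*p^2 + 4*p - 8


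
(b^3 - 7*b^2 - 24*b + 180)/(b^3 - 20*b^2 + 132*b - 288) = (b + 5)/(b - 8)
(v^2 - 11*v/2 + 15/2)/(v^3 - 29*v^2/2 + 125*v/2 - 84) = (2*v - 5)/(2*v^2 - 23*v + 56)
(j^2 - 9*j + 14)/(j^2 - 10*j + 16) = (j - 7)/(j - 8)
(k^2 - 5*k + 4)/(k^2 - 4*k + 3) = (k - 4)/(k - 3)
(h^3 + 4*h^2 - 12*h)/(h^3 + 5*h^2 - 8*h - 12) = h/(h + 1)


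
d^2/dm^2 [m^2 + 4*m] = 2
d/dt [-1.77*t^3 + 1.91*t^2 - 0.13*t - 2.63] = -5.31*t^2 + 3.82*t - 0.13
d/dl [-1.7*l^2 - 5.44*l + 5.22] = -3.4*l - 5.44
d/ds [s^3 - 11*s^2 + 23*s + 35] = 3*s^2 - 22*s + 23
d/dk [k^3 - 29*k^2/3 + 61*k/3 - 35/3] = 3*k^2 - 58*k/3 + 61/3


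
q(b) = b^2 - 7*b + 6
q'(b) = 2*b - 7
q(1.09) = -0.44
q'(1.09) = -4.82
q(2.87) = -5.85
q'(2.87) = -1.26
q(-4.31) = 54.75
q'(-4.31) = -15.62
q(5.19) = -3.39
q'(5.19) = 3.38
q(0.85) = 0.77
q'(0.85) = -5.30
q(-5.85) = 81.17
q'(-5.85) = -18.70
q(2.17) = -4.48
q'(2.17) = -2.66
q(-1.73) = 21.10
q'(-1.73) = -10.46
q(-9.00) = 150.00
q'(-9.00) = -25.00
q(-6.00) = 84.00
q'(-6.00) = -19.00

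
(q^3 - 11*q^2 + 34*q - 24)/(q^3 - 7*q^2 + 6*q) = (q - 4)/q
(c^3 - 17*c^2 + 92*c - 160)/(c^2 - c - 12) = (c^2 - 13*c + 40)/(c + 3)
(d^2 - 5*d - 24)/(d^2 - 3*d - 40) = (d + 3)/(d + 5)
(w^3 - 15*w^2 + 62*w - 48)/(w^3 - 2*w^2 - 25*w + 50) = (w^3 - 15*w^2 + 62*w - 48)/(w^3 - 2*w^2 - 25*w + 50)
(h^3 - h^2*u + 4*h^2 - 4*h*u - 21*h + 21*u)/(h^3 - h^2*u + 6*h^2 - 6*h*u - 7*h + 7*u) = (h - 3)/(h - 1)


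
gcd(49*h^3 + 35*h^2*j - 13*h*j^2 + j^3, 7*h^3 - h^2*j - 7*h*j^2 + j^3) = 7*h^2 + 6*h*j - j^2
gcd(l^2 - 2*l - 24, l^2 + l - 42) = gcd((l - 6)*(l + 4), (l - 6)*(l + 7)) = l - 6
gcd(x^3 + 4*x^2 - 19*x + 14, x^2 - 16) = 1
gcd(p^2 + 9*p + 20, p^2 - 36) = 1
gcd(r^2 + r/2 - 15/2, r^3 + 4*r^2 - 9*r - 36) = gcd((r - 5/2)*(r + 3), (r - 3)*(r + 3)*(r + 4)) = r + 3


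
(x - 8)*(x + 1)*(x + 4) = x^3 - 3*x^2 - 36*x - 32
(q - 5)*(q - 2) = q^2 - 7*q + 10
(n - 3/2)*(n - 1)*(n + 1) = n^3 - 3*n^2/2 - n + 3/2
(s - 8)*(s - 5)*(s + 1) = s^3 - 12*s^2 + 27*s + 40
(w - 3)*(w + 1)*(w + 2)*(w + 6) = w^4 + 6*w^3 - 7*w^2 - 48*w - 36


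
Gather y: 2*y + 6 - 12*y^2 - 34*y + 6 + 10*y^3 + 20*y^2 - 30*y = 10*y^3 + 8*y^2 - 62*y + 12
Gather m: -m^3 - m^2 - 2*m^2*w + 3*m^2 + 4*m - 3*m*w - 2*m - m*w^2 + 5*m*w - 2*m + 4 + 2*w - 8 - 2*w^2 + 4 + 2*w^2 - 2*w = -m^3 + m^2*(2 - 2*w) + m*(-w^2 + 2*w)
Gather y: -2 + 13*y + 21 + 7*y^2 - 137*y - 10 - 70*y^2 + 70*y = -63*y^2 - 54*y + 9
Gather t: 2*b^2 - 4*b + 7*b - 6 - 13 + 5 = 2*b^2 + 3*b - 14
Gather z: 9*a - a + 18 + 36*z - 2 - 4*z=8*a + 32*z + 16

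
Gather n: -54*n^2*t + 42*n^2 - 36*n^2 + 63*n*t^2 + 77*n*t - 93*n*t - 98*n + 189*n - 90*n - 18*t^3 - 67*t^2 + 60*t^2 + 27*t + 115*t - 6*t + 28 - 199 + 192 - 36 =n^2*(6 - 54*t) + n*(63*t^2 - 16*t + 1) - 18*t^3 - 7*t^2 + 136*t - 15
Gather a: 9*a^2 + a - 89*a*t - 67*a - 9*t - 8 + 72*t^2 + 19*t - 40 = 9*a^2 + a*(-89*t - 66) + 72*t^2 + 10*t - 48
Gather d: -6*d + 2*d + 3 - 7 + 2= -4*d - 2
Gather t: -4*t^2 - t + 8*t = -4*t^2 + 7*t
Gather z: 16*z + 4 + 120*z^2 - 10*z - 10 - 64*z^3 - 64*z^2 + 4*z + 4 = -64*z^3 + 56*z^2 + 10*z - 2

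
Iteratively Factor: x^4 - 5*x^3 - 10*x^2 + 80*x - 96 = (x - 3)*(x^3 - 2*x^2 - 16*x + 32) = (x - 3)*(x - 2)*(x^2 - 16) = (x - 4)*(x - 3)*(x - 2)*(x + 4)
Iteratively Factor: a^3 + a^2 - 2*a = (a)*(a^2 + a - 2) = a*(a + 2)*(a - 1)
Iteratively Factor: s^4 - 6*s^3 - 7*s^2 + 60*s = (s - 5)*(s^3 - s^2 - 12*s) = (s - 5)*(s - 4)*(s^2 + 3*s) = (s - 5)*(s - 4)*(s + 3)*(s)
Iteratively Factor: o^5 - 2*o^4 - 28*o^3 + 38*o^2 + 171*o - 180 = (o + 3)*(o^4 - 5*o^3 - 13*o^2 + 77*o - 60) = (o + 3)*(o + 4)*(o^3 - 9*o^2 + 23*o - 15) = (o - 5)*(o + 3)*(o + 4)*(o^2 - 4*o + 3) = (o - 5)*(o - 3)*(o + 3)*(o + 4)*(o - 1)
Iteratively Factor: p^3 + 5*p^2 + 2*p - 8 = (p + 2)*(p^2 + 3*p - 4) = (p + 2)*(p + 4)*(p - 1)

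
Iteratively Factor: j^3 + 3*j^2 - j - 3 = (j + 3)*(j^2 - 1) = (j - 1)*(j + 3)*(j + 1)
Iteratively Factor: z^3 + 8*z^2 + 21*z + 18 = (z + 3)*(z^2 + 5*z + 6) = (z + 3)^2*(z + 2)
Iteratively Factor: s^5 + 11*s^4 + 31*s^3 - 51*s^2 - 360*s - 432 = (s + 4)*(s^4 + 7*s^3 + 3*s^2 - 63*s - 108) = (s + 3)*(s + 4)*(s^3 + 4*s^2 - 9*s - 36) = (s - 3)*(s + 3)*(s + 4)*(s^2 + 7*s + 12) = (s - 3)*(s + 3)*(s + 4)^2*(s + 3)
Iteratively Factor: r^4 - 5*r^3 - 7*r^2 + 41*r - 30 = (r - 5)*(r^3 - 7*r + 6) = (r - 5)*(r - 2)*(r^2 + 2*r - 3) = (r - 5)*(r - 2)*(r + 3)*(r - 1)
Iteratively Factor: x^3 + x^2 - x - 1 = (x + 1)*(x^2 - 1) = (x - 1)*(x + 1)*(x + 1)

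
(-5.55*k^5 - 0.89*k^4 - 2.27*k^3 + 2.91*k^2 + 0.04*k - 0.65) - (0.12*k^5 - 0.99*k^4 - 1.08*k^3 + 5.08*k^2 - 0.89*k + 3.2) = -5.67*k^5 + 0.1*k^4 - 1.19*k^3 - 2.17*k^2 + 0.93*k - 3.85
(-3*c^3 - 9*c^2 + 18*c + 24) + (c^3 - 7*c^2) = -2*c^3 - 16*c^2 + 18*c + 24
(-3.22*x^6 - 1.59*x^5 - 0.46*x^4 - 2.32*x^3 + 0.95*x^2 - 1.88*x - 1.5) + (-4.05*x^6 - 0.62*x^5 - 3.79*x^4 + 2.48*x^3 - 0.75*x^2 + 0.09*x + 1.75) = -7.27*x^6 - 2.21*x^5 - 4.25*x^4 + 0.16*x^3 + 0.2*x^2 - 1.79*x + 0.25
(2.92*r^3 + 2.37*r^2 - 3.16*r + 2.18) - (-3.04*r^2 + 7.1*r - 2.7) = 2.92*r^3 + 5.41*r^2 - 10.26*r + 4.88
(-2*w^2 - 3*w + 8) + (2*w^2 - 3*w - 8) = -6*w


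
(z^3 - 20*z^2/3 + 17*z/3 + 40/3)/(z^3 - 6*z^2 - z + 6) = (3*z^2 - 23*z + 40)/(3*(z^2 - 7*z + 6))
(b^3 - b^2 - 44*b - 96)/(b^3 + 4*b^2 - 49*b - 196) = (b^2 - 5*b - 24)/(b^2 - 49)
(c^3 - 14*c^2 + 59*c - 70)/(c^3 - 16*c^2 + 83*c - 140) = (c - 2)/(c - 4)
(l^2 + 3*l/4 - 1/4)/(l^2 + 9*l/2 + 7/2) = (4*l - 1)/(2*(2*l + 7))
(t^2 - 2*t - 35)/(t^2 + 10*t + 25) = (t - 7)/(t + 5)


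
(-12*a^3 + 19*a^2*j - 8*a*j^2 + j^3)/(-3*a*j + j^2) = 4*a^2/j - 5*a + j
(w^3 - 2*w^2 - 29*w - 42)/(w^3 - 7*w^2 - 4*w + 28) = (w + 3)/(w - 2)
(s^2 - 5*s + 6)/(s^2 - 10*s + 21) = (s - 2)/(s - 7)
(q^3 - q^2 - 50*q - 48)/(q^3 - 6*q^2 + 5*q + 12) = (q^2 - 2*q - 48)/(q^2 - 7*q + 12)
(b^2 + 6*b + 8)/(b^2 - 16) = (b + 2)/(b - 4)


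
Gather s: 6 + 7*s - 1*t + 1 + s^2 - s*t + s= s^2 + s*(8 - t) - t + 7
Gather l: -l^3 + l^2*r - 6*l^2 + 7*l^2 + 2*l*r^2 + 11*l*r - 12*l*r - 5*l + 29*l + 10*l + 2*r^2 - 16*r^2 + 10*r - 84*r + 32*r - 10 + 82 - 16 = -l^3 + l^2*(r + 1) + l*(2*r^2 - r + 34) - 14*r^2 - 42*r + 56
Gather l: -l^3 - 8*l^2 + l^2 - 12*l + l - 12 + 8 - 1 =-l^3 - 7*l^2 - 11*l - 5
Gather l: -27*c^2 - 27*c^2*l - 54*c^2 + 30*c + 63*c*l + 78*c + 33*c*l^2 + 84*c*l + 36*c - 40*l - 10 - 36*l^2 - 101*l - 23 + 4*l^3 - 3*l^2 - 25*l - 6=-81*c^2 + 144*c + 4*l^3 + l^2*(33*c - 39) + l*(-27*c^2 + 147*c - 166) - 39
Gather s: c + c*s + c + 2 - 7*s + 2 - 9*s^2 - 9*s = 2*c - 9*s^2 + s*(c - 16) + 4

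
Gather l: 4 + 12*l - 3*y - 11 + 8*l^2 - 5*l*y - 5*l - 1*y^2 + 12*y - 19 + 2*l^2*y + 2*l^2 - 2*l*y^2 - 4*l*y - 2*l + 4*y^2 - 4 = l^2*(2*y + 10) + l*(-2*y^2 - 9*y + 5) + 3*y^2 + 9*y - 30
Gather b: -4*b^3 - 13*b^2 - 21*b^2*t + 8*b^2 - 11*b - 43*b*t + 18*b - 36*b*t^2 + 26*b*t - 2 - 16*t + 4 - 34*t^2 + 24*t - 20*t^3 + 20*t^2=-4*b^3 + b^2*(-21*t - 5) + b*(-36*t^2 - 17*t + 7) - 20*t^3 - 14*t^2 + 8*t + 2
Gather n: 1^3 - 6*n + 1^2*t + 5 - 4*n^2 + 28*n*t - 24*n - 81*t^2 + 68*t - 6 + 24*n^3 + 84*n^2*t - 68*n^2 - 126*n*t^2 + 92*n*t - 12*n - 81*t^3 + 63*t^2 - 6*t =24*n^3 + n^2*(84*t - 72) + n*(-126*t^2 + 120*t - 42) - 81*t^3 - 18*t^2 + 63*t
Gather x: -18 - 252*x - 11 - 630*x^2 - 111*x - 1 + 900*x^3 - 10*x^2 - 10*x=900*x^3 - 640*x^2 - 373*x - 30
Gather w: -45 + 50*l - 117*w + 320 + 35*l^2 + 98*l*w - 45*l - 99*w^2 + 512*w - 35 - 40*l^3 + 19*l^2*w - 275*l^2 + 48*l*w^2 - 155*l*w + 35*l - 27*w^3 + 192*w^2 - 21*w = -40*l^3 - 240*l^2 + 40*l - 27*w^3 + w^2*(48*l + 93) + w*(19*l^2 - 57*l + 374) + 240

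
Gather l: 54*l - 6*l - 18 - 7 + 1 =48*l - 24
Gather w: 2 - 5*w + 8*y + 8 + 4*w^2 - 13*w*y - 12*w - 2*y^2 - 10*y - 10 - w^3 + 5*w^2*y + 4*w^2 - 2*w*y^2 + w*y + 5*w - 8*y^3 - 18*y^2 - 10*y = -w^3 + w^2*(5*y + 8) + w*(-2*y^2 - 12*y - 12) - 8*y^3 - 20*y^2 - 12*y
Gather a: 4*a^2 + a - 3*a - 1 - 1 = 4*a^2 - 2*a - 2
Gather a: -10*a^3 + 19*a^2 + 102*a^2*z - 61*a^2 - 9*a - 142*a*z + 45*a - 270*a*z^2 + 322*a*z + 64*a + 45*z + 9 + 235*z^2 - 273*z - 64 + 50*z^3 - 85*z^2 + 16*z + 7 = -10*a^3 + a^2*(102*z - 42) + a*(-270*z^2 + 180*z + 100) + 50*z^3 + 150*z^2 - 212*z - 48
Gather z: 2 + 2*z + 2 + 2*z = 4*z + 4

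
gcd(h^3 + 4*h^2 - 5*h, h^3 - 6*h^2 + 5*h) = h^2 - h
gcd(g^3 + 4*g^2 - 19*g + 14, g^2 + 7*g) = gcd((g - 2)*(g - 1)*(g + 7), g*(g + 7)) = g + 7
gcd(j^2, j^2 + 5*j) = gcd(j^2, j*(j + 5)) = j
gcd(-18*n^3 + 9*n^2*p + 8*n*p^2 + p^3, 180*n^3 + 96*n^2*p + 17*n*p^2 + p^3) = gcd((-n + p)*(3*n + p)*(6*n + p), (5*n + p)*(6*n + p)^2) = 6*n + p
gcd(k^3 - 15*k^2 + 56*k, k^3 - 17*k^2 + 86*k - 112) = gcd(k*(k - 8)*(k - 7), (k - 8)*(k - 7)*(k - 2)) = k^2 - 15*k + 56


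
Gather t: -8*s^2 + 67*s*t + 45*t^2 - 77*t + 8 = -8*s^2 + 45*t^2 + t*(67*s - 77) + 8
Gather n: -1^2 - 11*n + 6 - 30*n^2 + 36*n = -30*n^2 + 25*n + 5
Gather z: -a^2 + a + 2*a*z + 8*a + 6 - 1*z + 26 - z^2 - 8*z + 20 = -a^2 + 9*a - z^2 + z*(2*a - 9) + 52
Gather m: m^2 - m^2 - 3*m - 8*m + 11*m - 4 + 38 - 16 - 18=0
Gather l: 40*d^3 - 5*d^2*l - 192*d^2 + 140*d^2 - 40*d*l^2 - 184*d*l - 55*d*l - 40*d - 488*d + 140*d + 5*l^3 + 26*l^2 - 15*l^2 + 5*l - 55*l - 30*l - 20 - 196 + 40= 40*d^3 - 52*d^2 - 388*d + 5*l^3 + l^2*(11 - 40*d) + l*(-5*d^2 - 239*d - 80) - 176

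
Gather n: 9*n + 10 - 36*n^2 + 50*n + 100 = -36*n^2 + 59*n + 110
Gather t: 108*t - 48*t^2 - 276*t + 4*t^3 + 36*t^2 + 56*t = 4*t^3 - 12*t^2 - 112*t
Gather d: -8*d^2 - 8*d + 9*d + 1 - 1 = -8*d^2 + d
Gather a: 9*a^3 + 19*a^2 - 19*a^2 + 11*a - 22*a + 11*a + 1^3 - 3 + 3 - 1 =9*a^3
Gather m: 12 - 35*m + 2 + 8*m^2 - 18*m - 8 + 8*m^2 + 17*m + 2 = 16*m^2 - 36*m + 8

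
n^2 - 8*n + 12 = (n - 6)*(n - 2)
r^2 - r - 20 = (r - 5)*(r + 4)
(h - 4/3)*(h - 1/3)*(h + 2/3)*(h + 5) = h^4 + 4*h^3 - 17*h^2/3 - 82*h/27 + 40/27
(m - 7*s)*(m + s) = m^2 - 6*m*s - 7*s^2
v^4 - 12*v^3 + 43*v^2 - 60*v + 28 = (v - 7)*(v - 2)^2*(v - 1)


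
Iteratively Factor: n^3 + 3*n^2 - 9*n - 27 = (n + 3)*(n^2 - 9) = (n - 3)*(n + 3)*(n + 3)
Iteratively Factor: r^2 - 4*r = (r)*(r - 4)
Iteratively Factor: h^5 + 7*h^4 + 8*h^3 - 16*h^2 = (h + 4)*(h^4 + 3*h^3 - 4*h^2) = h*(h + 4)*(h^3 + 3*h^2 - 4*h) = h*(h - 1)*(h + 4)*(h^2 + 4*h) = h^2*(h - 1)*(h + 4)*(h + 4)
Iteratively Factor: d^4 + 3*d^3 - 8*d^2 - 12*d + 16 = (d - 1)*(d^3 + 4*d^2 - 4*d - 16) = (d - 1)*(d + 4)*(d^2 - 4) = (d - 2)*(d - 1)*(d + 4)*(d + 2)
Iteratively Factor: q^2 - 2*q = (q)*(q - 2)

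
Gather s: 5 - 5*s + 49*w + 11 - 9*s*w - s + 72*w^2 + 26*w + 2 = s*(-9*w - 6) + 72*w^2 + 75*w + 18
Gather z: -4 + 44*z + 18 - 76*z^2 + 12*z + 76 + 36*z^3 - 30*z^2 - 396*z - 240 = 36*z^3 - 106*z^2 - 340*z - 150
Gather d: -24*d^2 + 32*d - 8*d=-24*d^2 + 24*d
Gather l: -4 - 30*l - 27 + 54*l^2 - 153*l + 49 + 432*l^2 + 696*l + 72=486*l^2 + 513*l + 90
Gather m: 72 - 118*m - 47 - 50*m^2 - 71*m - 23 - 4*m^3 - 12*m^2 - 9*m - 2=-4*m^3 - 62*m^2 - 198*m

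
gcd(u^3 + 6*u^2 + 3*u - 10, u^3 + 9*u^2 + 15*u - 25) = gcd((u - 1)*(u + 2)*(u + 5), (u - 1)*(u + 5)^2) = u^2 + 4*u - 5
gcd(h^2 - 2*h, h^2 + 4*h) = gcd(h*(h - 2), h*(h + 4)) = h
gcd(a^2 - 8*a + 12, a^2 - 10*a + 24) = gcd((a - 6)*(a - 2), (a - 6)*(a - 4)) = a - 6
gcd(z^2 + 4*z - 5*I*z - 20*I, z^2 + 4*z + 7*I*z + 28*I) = z + 4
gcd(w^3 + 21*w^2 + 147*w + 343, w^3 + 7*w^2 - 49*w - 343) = w^2 + 14*w + 49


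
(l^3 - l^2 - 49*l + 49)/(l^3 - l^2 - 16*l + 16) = (l^2 - 49)/(l^2 - 16)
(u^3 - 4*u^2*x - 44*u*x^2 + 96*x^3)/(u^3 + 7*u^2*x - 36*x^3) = (u - 8*x)/(u + 3*x)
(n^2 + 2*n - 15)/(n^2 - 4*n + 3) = (n + 5)/(n - 1)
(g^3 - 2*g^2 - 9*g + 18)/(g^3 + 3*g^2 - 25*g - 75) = (g^2 - 5*g + 6)/(g^2 - 25)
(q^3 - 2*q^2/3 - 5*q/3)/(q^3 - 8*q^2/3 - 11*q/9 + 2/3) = 3*q*(3*q^2 - 2*q - 5)/(9*q^3 - 24*q^2 - 11*q + 6)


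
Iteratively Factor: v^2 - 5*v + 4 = (v - 4)*(v - 1)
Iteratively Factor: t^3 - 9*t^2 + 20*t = (t - 4)*(t^2 - 5*t) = (t - 5)*(t - 4)*(t)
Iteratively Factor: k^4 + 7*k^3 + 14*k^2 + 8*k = (k + 4)*(k^3 + 3*k^2 + 2*k) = k*(k + 4)*(k^2 + 3*k + 2) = k*(k + 2)*(k + 4)*(k + 1)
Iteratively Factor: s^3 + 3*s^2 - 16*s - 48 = (s + 4)*(s^2 - s - 12) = (s - 4)*(s + 4)*(s + 3)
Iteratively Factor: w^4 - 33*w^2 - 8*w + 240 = (w - 3)*(w^3 + 3*w^2 - 24*w - 80) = (w - 3)*(w + 4)*(w^2 - w - 20) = (w - 3)*(w + 4)^2*(w - 5)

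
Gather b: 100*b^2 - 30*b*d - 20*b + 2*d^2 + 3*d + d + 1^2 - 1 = 100*b^2 + b*(-30*d - 20) + 2*d^2 + 4*d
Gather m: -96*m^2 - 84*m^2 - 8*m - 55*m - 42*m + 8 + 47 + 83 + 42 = -180*m^2 - 105*m + 180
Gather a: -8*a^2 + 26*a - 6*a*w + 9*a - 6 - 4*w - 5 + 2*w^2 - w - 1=-8*a^2 + a*(35 - 6*w) + 2*w^2 - 5*w - 12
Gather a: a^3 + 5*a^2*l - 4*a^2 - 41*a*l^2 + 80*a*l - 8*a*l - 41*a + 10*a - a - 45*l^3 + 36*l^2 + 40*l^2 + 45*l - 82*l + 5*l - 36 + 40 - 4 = a^3 + a^2*(5*l - 4) + a*(-41*l^2 + 72*l - 32) - 45*l^3 + 76*l^2 - 32*l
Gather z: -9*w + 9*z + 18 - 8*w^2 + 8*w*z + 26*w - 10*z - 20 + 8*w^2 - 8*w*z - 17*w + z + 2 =0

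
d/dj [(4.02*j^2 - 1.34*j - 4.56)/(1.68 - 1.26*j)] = (-5.0652*j^2 + 13.5072*j - 7.9968)/(1.5876*j^2 - 4.2336*j + 2.8224)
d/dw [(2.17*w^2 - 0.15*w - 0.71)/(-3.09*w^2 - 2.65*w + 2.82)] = (-6.214*w^2 + 7.851*w - 2.3045)/(9.5481*w^4 + 16.377*w^3 - 10.4051*w^2 - 14.946*w + 7.9524)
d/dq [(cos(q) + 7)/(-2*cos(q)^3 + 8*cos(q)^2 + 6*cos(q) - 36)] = (2*sin(q)^2 - 23*cos(q) - 15)*sin(q)/(2*(cos(q) - 3)^3*(cos(q) + 2)^2)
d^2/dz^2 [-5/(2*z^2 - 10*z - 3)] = 20*(-2*z^2 + 10*z + 2*(2*z - 5)^2 + 3)/(-2*z^2 + 10*z + 3)^3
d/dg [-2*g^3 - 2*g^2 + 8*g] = -6*g^2 - 4*g + 8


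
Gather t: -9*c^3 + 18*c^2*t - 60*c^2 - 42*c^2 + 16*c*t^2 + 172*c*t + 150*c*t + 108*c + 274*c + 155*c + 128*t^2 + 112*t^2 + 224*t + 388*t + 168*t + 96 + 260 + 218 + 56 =-9*c^3 - 102*c^2 + 537*c + t^2*(16*c + 240) + t*(18*c^2 + 322*c + 780) + 630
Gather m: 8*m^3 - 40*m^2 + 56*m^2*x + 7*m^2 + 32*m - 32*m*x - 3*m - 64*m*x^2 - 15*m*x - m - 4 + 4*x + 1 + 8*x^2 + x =8*m^3 + m^2*(56*x - 33) + m*(-64*x^2 - 47*x + 28) + 8*x^2 + 5*x - 3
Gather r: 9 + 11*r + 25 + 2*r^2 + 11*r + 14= 2*r^2 + 22*r + 48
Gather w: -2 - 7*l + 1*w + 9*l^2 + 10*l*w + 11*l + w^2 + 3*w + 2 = 9*l^2 + 4*l + w^2 + w*(10*l + 4)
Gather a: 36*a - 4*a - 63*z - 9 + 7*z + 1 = 32*a - 56*z - 8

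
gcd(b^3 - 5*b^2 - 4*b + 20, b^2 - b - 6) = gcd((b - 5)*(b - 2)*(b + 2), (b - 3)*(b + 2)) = b + 2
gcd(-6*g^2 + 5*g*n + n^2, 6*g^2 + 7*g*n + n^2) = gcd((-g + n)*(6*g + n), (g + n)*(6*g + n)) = 6*g + n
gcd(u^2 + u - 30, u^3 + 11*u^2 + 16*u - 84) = u + 6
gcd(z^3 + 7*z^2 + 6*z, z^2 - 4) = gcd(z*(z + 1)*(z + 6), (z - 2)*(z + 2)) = 1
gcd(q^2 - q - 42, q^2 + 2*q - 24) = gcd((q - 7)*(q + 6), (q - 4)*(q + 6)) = q + 6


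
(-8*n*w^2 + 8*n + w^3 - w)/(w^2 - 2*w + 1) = (-8*n*w - 8*n + w^2 + w)/(w - 1)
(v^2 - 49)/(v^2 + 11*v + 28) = (v - 7)/(v + 4)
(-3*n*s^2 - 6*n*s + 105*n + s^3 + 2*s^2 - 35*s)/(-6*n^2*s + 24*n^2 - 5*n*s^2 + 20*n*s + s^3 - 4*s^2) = (3*n*s^2 + 6*n*s - 105*n - s^3 - 2*s^2 + 35*s)/(6*n^2*s - 24*n^2 + 5*n*s^2 - 20*n*s - s^3 + 4*s^2)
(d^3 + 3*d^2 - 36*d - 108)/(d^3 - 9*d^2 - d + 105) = (d^2 - 36)/(d^2 - 12*d + 35)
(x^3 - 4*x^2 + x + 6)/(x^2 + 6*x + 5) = (x^2 - 5*x + 6)/(x + 5)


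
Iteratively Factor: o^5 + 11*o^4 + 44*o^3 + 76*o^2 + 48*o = (o + 2)*(o^4 + 9*o^3 + 26*o^2 + 24*o) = (o + 2)*(o + 4)*(o^3 + 5*o^2 + 6*o) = o*(o + 2)*(o + 4)*(o^2 + 5*o + 6) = o*(o + 2)^2*(o + 4)*(o + 3)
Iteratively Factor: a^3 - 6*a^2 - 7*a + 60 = (a + 3)*(a^2 - 9*a + 20) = (a - 5)*(a + 3)*(a - 4)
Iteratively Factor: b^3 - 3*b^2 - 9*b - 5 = (b + 1)*(b^2 - 4*b - 5) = (b + 1)^2*(b - 5)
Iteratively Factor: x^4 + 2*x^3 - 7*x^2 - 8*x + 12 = (x - 1)*(x^3 + 3*x^2 - 4*x - 12) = (x - 1)*(x + 3)*(x^2 - 4) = (x - 1)*(x + 2)*(x + 3)*(x - 2)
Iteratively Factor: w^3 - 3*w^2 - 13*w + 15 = (w - 5)*(w^2 + 2*w - 3) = (w - 5)*(w + 3)*(w - 1)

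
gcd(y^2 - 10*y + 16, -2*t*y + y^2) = 1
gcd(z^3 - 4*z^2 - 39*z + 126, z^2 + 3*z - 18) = z^2 + 3*z - 18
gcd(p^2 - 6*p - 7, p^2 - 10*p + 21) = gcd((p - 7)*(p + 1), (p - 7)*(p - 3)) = p - 7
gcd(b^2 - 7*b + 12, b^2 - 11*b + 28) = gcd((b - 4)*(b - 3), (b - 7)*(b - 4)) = b - 4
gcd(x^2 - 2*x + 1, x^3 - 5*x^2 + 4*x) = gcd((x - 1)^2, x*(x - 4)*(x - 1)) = x - 1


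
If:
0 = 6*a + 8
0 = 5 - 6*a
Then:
No Solution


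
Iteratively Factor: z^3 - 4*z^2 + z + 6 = (z - 2)*(z^2 - 2*z - 3) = (z - 3)*(z - 2)*(z + 1)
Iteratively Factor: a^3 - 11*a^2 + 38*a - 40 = (a - 2)*(a^2 - 9*a + 20) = (a - 5)*(a - 2)*(a - 4)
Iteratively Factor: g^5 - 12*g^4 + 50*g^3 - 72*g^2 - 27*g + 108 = (g - 4)*(g^4 - 8*g^3 + 18*g^2 - 27) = (g - 4)*(g - 3)*(g^3 - 5*g^2 + 3*g + 9) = (g - 4)*(g - 3)*(g + 1)*(g^2 - 6*g + 9) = (g - 4)*(g - 3)^2*(g + 1)*(g - 3)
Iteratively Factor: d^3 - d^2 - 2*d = (d + 1)*(d^2 - 2*d) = (d - 2)*(d + 1)*(d)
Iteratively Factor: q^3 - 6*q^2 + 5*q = (q - 1)*(q^2 - 5*q) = (q - 5)*(q - 1)*(q)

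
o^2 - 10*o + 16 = (o - 8)*(o - 2)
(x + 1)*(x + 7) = x^2 + 8*x + 7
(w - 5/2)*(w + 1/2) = w^2 - 2*w - 5/4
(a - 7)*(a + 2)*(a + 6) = a^3 + a^2 - 44*a - 84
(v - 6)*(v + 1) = v^2 - 5*v - 6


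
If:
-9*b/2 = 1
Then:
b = -2/9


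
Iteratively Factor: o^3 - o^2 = (o - 1)*(o^2) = o*(o - 1)*(o)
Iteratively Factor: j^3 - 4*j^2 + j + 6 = (j - 2)*(j^2 - 2*j - 3) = (j - 3)*(j - 2)*(j + 1)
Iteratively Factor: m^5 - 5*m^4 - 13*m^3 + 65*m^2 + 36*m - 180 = (m - 5)*(m^4 - 13*m^2 + 36) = (m - 5)*(m - 3)*(m^3 + 3*m^2 - 4*m - 12) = (m - 5)*(m - 3)*(m - 2)*(m^2 + 5*m + 6) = (m - 5)*(m - 3)*(m - 2)*(m + 2)*(m + 3)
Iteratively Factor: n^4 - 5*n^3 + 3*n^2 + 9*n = (n - 3)*(n^3 - 2*n^2 - 3*n) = (n - 3)*(n + 1)*(n^2 - 3*n) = n*(n - 3)*(n + 1)*(n - 3)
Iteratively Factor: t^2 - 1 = (t + 1)*(t - 1)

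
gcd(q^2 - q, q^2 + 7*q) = q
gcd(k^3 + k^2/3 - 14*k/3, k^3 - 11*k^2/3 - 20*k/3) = k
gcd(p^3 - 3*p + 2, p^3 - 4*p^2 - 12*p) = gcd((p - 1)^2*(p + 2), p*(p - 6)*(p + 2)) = p + 2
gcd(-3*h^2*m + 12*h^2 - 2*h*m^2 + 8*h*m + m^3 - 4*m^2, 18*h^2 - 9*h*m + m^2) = 3*h - m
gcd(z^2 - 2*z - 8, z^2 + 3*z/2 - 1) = z + 2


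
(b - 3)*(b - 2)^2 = b^3 - 7*b^2 + 16*b - 12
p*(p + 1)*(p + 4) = p^3 + 5*p^2 + 4*p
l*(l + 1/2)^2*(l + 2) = l^4 + 3*l^3 + 9*l^2/4 + l/2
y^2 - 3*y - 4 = (y - 4)*(y + 1)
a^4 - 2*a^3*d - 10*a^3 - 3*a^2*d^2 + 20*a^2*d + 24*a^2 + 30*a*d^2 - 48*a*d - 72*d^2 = (a - 6)*(a - 4)*(a - 3*d)*(a + d)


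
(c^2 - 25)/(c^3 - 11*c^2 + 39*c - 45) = (c + 5)/(c^2 - 6*c + 9)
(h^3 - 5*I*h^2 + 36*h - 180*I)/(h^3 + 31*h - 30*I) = (h - 6*I)/(h - I)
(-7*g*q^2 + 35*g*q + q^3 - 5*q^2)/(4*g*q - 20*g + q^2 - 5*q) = q*(-7*g + q)/(4*g + q)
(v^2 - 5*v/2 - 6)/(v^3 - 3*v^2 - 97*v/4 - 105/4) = 2*(v - 4)/(2*v^2 - 9*v - 35)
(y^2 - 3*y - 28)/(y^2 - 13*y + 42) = (y + 4)/(y - 6)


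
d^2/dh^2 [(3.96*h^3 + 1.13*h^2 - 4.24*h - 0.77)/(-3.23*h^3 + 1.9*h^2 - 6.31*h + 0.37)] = (1.13686837721616e-13*h^7 - 72.1833939999999*h^6 + 749.672664*h^5 + 21.6687780000001*h^4 - 573.605837999999*h^3 + 231.885306*h^2 - 71.004882*h + 79.723036)/(33.698267*h^9 - 59.46753*h^8 + 232.475697*h^7 - 250.786339*h^6 + 467.779449*h^5 - 276.205356*h^4 + 279.181732*h^3 - 44.976201*h^2 + 2.591517*h - 0.050653)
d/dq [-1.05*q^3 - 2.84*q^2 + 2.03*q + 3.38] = -3.15*q^2 - 5.68*q + 2.03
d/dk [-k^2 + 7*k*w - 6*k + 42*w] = -2*k + 7*w - 6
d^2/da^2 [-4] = 0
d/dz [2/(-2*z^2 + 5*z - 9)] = 2*(4*z - 5)/(2*z^2 - 5*z + 9)^2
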